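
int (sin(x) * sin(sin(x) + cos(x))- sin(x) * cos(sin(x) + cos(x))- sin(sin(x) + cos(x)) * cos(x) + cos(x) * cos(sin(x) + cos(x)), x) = sqrt(2)*sin(sqrt(2)*sin(x + pi/4) + pi/4) + C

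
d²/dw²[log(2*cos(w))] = -1/cos(w)^2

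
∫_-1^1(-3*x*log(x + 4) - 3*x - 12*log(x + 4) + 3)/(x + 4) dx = -6*log(3)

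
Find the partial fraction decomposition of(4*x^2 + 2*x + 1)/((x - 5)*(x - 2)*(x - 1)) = 7/(4*(x - 1)) - 7/(x - 2) + 37/(4*(x - 5))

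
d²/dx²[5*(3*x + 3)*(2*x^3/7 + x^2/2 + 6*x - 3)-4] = 360*x^2/7 + 495*x/7 + 195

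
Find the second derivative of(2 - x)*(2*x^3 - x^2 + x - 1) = -24*x^2 + 30*x - 6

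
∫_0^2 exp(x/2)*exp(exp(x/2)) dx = -2*E + 2*exp(E)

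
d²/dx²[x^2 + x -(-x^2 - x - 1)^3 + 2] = 30*x^4 + 60*x^3 + 72*x^2 + 42*x + 14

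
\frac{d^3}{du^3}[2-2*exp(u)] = -2*exp(u)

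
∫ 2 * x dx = x^2 + C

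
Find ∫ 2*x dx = x^2 + C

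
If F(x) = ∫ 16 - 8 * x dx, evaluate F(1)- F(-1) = 32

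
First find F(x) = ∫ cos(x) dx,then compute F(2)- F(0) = sin(2)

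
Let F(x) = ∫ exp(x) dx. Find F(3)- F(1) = -E + exp(3)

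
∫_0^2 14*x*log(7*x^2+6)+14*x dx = -6*log(6) + 34*log(34)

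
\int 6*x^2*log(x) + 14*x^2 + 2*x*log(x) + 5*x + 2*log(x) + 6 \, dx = x*(log(x) + 2)*(2*x^2 + x + 2) + C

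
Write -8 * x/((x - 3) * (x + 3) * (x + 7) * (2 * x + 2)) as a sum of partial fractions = -7/(60*(x + 7)) + 1/(4*(x + 3)) - 1/(12*(x + 1)) - 1/(20*(x - 3))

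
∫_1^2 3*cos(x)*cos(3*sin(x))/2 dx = -sin(3*sin(1))/2 + sin(3*sin(2))/2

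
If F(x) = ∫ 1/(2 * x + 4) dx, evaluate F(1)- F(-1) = log(3)/2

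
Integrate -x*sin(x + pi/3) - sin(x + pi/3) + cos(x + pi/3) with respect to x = (x + 1)*cos(x + pi/3) + C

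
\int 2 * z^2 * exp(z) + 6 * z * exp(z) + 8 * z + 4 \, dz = 2*(exp(z) + 2)*(z^2 + z - 1) + C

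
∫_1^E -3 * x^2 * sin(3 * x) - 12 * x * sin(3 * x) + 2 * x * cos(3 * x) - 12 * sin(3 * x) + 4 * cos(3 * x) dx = (2 + E)^2*cos(3*E) - 9*cos(3)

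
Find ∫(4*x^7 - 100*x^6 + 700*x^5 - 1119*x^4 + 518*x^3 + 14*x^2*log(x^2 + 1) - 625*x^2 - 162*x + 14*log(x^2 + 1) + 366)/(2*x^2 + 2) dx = x^3/6 - 5*x^2/2 + 3*x + (7*x + 4)*log(x^2 + 1) + (x^3 - 15*x^2 + 18*x + 15)^2/3 + C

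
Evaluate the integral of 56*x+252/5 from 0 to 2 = 1064/5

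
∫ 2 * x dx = x^2 + C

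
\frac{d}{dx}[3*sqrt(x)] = 3/(2*sqrt(x))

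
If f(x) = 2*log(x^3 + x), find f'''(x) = (12*x^6 - 12*x^4 + 12*x^2 + 4)/(x^9 + 3*x^7 + 3*x^5 + x^3)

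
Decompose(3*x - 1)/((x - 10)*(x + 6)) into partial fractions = 19/(16*(x + 6)) + 29/(16*(x - 10))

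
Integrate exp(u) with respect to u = exp(u) + C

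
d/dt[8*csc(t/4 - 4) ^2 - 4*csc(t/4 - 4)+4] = (1 - 4/sin(t/4 - 4))*cos(t/4 - 4)/sin(t/4 - 4)^2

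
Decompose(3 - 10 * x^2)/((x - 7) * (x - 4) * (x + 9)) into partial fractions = -807/(208*(x + 9)) + 157/(39*(x - 4)) - 487/(48*(x - 7))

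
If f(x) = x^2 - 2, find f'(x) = 2*x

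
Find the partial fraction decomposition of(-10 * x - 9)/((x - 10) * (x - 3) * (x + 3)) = 7/(26*(x + 3)) + 13/(14*(x - 3)) - 109/(91*(x - 10))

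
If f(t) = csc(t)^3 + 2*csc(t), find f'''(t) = (2 - 45/sin(t)^2 - 60*cos(t)^2/sin(t)^4)*cos(t)/sin(t)^2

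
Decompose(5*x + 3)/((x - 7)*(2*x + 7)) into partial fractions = 29/(21*(2*x + 7)) + 38/(21*(x - 7))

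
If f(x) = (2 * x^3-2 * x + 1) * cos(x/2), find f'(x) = -x^3*sin(x/2) + 6*x^2*cos(x/2) + x*sin(x/2) - sin(x/2)/2 - 2*cos(x/2)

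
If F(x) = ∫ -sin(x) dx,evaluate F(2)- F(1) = -cos(1) + cos(2)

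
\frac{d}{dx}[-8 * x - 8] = -8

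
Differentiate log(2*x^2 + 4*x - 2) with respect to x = (2*x + 2)/(x^2 + 2*x - 1)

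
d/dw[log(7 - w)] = 1/(w - 7)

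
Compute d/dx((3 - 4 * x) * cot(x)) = 4*x/sin(x)^2 - 4/tan(x) - 3/sin(x)^2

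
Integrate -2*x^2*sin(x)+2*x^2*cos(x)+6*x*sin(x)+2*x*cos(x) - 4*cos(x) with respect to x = -2*sqrt(2)*(-x^2 + x + 1)*sin(x + pi/4) + C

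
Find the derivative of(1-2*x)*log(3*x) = (-2*x*log(x) - 2*x*log(3) - 2*x + 1)/x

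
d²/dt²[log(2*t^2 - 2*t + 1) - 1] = (-8*t^2 + 8*t)/(4*t^4 - 8*t^3 + 8*t^2 - 4*t + 1)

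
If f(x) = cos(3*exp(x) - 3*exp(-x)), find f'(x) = -3*(exp(2*x) + 1)*exp(-x)*sin(3*(exp(x) - exp(-x)))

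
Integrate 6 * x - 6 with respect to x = 3*x^2 - 6*x + C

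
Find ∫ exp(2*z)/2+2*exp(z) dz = (exp(z) + 4)^2/4 + C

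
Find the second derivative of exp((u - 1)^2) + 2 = 4*u^2*exp(u^2 - 2*u + 1) - 8*u*exp(u^2 - 2*u + 1) + 6*exp(u^2 - 2*u + 1)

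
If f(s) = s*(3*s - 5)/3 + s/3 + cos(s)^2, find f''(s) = 4*sin(s)^2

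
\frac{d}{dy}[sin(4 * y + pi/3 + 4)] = 4*cos(4*y + pi/3 + 4)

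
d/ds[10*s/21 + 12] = 10/21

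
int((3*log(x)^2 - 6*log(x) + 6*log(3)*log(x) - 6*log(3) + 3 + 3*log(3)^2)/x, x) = (log(3*x) - 1)^3 + C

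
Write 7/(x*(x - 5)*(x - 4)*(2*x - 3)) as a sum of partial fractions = 8/(15*(2*x - 3)) - 7/(20*(x - 4)) + 1/(5*(x - 5)) - 7/(60*x)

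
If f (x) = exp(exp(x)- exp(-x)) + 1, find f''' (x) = (exp(exp(x) - exp(-x)) - 3*exp(x + exp(x) - exp(-x)) + 4*exp(2*x + exp(x) - exp(-x)) + 4*exp(4*x + exp(x) - exp(-x)) + 3*exp(5*x + exp(x) - exp(-x)) + exp(6*x + exp(x) - exp(-x)))*exp(-3*x)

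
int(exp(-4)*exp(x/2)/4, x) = exp(x/2 - 4)/2 + C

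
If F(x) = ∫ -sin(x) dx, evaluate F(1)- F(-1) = 0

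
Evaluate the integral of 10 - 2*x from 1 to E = (-4 + E/2)*(4 - 2*E) + 7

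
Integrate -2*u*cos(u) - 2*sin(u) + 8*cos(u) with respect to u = (8 - 2*u)*sin(u) + C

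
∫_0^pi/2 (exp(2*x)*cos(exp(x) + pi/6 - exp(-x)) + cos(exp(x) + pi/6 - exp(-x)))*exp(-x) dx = sin(-exp(-pi/2) + pi/6 + exp(pi/2)) - 1/2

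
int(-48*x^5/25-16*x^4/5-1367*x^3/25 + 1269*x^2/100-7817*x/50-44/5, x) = -8*x^6/25 - 16*x^5/25 - 1367*x^4/100 + 423*x^3/100 - 7817*x^2/100 - 44*x/5 + C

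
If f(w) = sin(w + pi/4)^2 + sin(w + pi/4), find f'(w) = cos(2*w) + cos(w + pi/4)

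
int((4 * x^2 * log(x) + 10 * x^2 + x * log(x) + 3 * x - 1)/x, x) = (log(x) + 2)*(2*x^2 + x - 1) + C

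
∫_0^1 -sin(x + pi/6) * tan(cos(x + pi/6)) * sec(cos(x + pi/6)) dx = -sec(sqrt(3)/2) + sec(cos(pi/6 + 1))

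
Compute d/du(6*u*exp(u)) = 6*u*exp(u) + 6*exp(u)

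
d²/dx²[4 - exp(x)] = -exp(x)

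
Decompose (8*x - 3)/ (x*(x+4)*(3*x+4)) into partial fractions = 123/(32*(3*x + 4)) - 35/(32*(x + 4)) - 3/(16*x)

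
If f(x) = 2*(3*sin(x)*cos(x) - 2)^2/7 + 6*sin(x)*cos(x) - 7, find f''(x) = 72*(1 - cos(2*x))^2/7 - 36*sin(2*x)/7 + 144*cos(2*x)/7 - 108/7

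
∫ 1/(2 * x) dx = log(x)/2 + C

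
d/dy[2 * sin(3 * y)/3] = 2*cos(3*y)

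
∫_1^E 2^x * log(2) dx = -2 + 2^E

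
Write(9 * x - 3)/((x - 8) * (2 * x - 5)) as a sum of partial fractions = -39/(11*(2*x - 5)) + 69/(11*(x - 8))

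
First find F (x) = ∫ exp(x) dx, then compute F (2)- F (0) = -1 + exp(2)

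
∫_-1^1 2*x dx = 0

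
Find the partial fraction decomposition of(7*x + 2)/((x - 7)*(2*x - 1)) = -11/(13*(2*x - 1)) + 51/(13*(x - 7))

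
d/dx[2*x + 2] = 2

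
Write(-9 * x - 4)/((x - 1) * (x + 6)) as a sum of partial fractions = -50/(7*(x + 6)) - 13/(7*(x - 1))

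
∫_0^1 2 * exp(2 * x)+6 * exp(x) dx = -16 + (E + 3)^2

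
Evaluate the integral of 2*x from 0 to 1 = 1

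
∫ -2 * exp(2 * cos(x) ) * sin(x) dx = exp(2*cos(x)) + C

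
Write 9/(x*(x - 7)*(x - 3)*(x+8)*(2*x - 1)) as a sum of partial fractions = 144/(1105*(2*x - 1)) + 3/(7480*(x + 8)) - 3/(220*(x - 3)) + 3/(1820*(x - 7)) - 3/(56*x)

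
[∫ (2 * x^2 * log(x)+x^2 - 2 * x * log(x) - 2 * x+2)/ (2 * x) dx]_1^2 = log(2)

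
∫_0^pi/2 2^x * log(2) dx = -1 + 2^(pi/2)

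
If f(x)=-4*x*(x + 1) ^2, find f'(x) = -12*x^2 - 16*x - 4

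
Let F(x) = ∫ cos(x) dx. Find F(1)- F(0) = sin(1)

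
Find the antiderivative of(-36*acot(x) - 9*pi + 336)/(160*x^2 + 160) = (12*acot(x) - 32 + 3*pi)^2/1280 - 3*acot(x)/2 + C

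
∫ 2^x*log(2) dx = 2^x + C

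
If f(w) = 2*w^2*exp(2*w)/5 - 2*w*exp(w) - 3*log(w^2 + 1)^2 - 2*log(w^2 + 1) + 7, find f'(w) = (4*w^4*exp(2*w) + 4*w^3*exp(2*w) - 10*w^3*exp(w) + 4*w^2*exp(2*w) - 10*w^2*exp(w) + 4*w*exp(2*w) - 10*w*exp(w) - 60*w*log(w^2 + 1) - 20*w - 10*exp(w))/(5*w^2 + 5)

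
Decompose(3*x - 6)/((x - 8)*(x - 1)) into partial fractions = 3/(7*(x - 1)) + 18/(7*(x - 8))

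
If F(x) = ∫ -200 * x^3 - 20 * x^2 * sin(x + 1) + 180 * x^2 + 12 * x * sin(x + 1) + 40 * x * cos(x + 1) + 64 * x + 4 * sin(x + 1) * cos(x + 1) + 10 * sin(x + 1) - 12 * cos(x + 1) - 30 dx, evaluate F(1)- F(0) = -cos(2) - cos(4) + 10*cos(1) + 12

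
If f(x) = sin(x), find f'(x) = cos(x)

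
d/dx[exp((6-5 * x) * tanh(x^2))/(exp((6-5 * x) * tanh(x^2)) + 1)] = -(20*x^2 - 24*x + 5*sinh(2*x^2))*exp(5*x*tanh(x^2))*exp(6*tanh(x^2))/((exp(5*x*tanh(x^2)) + exp(6*tanh(x^2)))^2*(cosh(2*x^2) + 1))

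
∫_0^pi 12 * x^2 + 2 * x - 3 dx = (3 - 4*pi)*(-pi^2 - pi)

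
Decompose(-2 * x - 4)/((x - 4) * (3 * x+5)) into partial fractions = 2/(17*(3*x + 5)) - 12/(17*(x - 4))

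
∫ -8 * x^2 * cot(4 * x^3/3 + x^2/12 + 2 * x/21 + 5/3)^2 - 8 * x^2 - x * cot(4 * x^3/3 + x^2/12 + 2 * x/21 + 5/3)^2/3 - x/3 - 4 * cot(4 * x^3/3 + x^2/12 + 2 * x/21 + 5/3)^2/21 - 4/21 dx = 2*cot(4*x^3/3 + x^2/12 + 2*x/21 + 5/3) + C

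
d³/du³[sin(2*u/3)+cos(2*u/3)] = -8*sqrt(2)*cos(2*u/3 + pi/4)/27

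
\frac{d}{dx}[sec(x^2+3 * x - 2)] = 2*x*tan(x^2 + 3*x - 2)*sec(x^2 + 3*x - 2) + 3*tan(x^2 + 3*x - 2)*sec(x^2 + 3*x - 2)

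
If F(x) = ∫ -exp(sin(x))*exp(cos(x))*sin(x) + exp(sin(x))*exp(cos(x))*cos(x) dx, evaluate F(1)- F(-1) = -exp(-sin(1) + cos(1)) + exp(cos(1) + sin(1))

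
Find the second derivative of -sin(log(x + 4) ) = sqrt(2)*sin(log(x + 4) + pi/4)/(x^2 + 8*x + 16)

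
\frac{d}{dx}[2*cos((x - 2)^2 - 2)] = 4*(2 - x)*sin(x^2 - 4*x + 2)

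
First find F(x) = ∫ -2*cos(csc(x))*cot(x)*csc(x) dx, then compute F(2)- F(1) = -2*sin(csc(1)) + 2*sin(csc(2))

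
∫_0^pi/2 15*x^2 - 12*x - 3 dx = -4 + (-1 + pi/2)^2*(4 + 5*pi/2)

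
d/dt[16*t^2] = 32*t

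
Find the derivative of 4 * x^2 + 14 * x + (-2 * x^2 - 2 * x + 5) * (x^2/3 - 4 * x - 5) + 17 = -8*x^3/3 + 22*x^2 + 142*x/3 + 4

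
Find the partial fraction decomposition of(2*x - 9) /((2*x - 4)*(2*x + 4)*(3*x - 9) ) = -13/(240*(x + 2)) + 5/(48*(x - 2)) - 1/(20*(x - 3))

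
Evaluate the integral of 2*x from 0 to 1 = 1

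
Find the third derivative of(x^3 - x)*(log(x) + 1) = (6*x^2*log(x) + 17*x^2 + 1)/x^2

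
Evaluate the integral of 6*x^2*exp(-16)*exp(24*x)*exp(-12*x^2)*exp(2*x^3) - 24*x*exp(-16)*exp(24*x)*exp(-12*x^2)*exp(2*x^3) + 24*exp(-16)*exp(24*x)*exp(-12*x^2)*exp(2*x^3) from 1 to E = -exp(-2) + exp(2*(-2 + E)^3)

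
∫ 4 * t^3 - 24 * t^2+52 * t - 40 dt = t^4 - 8*t^3 + 26*t^2 - 40*t + C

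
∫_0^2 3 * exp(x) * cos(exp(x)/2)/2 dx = 3*sin(exp(2)/2) - 3*sin(1/2)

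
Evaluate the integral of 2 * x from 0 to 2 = 4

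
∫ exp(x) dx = exp(x) + C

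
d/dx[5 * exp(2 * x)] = 10*exp(2*x)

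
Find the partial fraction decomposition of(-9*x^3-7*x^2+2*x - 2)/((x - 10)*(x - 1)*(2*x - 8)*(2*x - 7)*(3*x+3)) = -3733/(1755*(2*x - 7)) - 1/(2970*(x + 1)) + 4/(405*(x - 1)) + 341/(270*(x - 4)) - 4841/(23166*(x - 10))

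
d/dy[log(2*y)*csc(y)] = (-y*log(y)*cot(y)*csc(y) - y*log(2)*cot(y)*csc(y) + csc(y))/y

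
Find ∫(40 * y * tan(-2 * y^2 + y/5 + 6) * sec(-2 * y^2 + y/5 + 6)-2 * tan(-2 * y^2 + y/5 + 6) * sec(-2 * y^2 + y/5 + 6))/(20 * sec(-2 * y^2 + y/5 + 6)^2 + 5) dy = acot(2*sec(-2*y^2 + y/5 + 6)) + C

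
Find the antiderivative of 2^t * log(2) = 2^t + C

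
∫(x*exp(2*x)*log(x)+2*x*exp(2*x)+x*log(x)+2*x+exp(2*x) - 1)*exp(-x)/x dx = 2*(log(x) + 2)*sinh(x) + C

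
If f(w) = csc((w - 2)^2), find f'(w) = 4*(2 - w)*cos(w^2 - 4*w + 4)/(1 - cos(2*w^2 - 8*w + 8))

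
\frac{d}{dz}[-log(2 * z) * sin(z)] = -(z*log(z)*cos(z) + z*log(2)*cos(z) + sin(z))/z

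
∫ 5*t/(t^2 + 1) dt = 5*log(t^2 + 1)/2 + C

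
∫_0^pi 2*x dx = pi^2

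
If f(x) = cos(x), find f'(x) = -sin(x)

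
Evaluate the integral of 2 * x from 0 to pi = pi^2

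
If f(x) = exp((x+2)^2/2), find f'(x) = x*exp(x^2/2 + 2*x + 2) + 2*exp(x^2/2 + 2*x + 2)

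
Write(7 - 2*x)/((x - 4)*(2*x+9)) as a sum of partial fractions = -32/(17*(2*x + 9)) - 1/(17*(x - 4))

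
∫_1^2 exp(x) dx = -E + exp(2)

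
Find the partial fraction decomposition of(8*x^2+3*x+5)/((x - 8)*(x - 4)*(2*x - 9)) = -722/(7*(2*x - 9)) + 145/(4*(x - 4)) + 541/(28*(x - 8))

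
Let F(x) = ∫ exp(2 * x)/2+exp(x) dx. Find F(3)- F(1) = -(1 + E/2)^2 + (1 + exp(3)/2)^2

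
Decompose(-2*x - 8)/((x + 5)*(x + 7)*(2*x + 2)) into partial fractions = 1/(4*(x + 7)) - 1/(8*(x + 5)) - 1/(8*(x + 1))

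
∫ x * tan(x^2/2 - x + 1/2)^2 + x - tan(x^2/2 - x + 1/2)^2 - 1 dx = tan((x - 1)^2/2) + C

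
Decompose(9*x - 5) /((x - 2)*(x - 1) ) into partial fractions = -4/(x - 1) + 13/(x - 2)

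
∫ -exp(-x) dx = exp(-x) + C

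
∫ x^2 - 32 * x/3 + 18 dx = x^3/3 - 16*x^2/3 + 18*x + C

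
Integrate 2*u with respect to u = u^2 + C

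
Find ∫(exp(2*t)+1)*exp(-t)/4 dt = sinh(t)/2 + C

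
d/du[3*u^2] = 6*u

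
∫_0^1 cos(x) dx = sin(1)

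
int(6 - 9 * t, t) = -9*t^2/2 + 6*t + C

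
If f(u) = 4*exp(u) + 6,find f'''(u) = 4*exp(u)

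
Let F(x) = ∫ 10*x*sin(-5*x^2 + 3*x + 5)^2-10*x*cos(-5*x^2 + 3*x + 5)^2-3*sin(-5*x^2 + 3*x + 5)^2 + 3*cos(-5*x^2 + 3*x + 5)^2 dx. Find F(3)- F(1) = -sin(6)/2 - sin(62)/2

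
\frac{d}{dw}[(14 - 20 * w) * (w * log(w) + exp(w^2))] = -40*w^2*exp(w^2) + 28*w*exp(w^2) - 40*w*log(w) - 20*w - 20*exp(w^2) + 14*log(w) + 14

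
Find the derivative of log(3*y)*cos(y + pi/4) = (-y*log(y)*sin(y + pi/4) - y*log(3)*sin(y + pi/4) + cos(y + pi/4))/y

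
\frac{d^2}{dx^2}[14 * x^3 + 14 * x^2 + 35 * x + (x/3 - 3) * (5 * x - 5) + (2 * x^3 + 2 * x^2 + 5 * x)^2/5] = 24*x^4 + 32*x^3 + 288*x^2/5 + 108*x + 124/3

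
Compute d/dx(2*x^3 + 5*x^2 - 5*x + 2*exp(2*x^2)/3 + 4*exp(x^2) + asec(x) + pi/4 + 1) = (18*x^4*sqrt(1 - 1/x^2) + 8*x^3*sqrt(1 - 1/x^2)*exp(2*x^2) + 24*x^3*sqrt(1 - 1/x^2)*exp(x^2) + 30*x^3*sqrt(1 - 1/x^2) - 15*x^2*sqrt(1 - 1/x^2) + 3)/(3*x^2*sqrt(1 - 1/x^2))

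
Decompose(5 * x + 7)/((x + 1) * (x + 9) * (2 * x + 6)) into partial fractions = -19/(48*(x + 9)) + 1/(3*(x + 3)) + 1/(16*(x + 1))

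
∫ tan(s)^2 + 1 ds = tan(s) + C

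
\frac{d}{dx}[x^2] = 2*x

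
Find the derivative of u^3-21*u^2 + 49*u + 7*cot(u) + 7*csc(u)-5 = 3*u^2 - 42*u - 7*cot(u)^2 - 7*cot(u)*csc(u) + 42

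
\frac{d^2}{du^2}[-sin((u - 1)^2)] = 4*u^2*sin(u^2 - 2*u + 1) - 8*u*sin(u^2 - 2*u + 1) + 4*sin(u^2 - 2*u + 1) - 2*cos(u^2 - 2*u + 1)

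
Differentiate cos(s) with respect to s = -sin(s)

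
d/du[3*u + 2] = 3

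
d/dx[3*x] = 3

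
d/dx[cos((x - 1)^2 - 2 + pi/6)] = -2*x*sin(x^2 - 2*x - 1 + pi/6) + 2*sin(x^2 - 2*x - 1 + pi/6)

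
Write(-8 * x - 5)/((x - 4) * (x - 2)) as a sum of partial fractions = 21/(2*(x - 2)) - 37/(2*(x - 4))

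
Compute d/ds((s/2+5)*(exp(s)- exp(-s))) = (s*exp(2*s) + s + 11*exp(2*s) + 9)*exp(-s)/2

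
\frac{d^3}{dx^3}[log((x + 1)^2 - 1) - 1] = (4*x^3 + 12*x^2 + 24*x + 16)/(x^6 + 6*x^5 + 12*x^4 + 8*x^3)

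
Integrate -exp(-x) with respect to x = exp(-x) + C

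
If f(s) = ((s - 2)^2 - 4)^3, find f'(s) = 6*s^5 - 60*s^4 + 192*s^3 - 192*s^2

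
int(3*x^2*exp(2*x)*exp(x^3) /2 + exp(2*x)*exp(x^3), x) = exp(x*(x^2 + 2))/2 + C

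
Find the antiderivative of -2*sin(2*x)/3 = cos(2*x)/3 + C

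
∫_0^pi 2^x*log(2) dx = -1 + 2^pi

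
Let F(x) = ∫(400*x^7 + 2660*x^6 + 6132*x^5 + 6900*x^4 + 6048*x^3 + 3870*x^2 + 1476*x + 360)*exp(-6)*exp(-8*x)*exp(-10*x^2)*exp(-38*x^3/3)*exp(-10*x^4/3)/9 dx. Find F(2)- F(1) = -650*exp(-650/3)/3 + 40*exp(-40)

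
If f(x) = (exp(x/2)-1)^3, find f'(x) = 3*exp(3*x/2)/2 + 3*exp(x/2)/2 - 3*exp(x)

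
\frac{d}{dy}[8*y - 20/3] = 8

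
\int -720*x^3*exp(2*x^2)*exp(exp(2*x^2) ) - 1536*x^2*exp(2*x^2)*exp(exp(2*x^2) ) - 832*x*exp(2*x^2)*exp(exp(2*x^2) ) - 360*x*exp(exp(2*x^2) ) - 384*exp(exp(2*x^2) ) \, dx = (36*x - 5*(6*x + 7)^2 + 37)*exp(exp(2*x^2)) + C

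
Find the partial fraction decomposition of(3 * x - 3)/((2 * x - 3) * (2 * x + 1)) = 9/(8*(2*x + 1)) + 3/(8*(2*x - 3))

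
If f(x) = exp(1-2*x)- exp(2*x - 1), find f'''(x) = (-8*exp(4*x - 2) - 8)*exp(1 - 2*x)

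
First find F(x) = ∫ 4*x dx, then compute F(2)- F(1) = 6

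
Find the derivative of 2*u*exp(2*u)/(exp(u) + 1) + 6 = (2*u*exp(3*u) + 4*u*exp(2*u) + 2*exp(3*u) + 2*exp(2*u))/(exp(2*u) + 2*exp(u) + 1)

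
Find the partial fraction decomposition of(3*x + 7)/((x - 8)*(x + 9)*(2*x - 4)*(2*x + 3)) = 2/(399*(2*x + 3)) + 2/(561*(x + 9)) - 13/(924*(x - 2)) + 31/(3876*(x - 8))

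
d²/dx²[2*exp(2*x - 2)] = 8*exp(2*x - 2)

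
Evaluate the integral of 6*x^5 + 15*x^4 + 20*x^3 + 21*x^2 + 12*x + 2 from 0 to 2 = 324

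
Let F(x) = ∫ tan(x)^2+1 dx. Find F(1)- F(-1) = 2*tan(1)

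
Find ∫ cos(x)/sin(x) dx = log(-sin(x)) + C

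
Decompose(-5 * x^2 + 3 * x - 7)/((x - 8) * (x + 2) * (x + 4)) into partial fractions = -33/(8*(x + 4)) + 33/(20*(x + 2)) - 101/(40*(x - 8))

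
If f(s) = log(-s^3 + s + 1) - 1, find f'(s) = (3*s^2 - 1)/(s^3 - s - 1)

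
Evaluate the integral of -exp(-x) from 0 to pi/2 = -1 + exp(-pi/2)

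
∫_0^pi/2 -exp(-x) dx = -1 + exp(-pi/2)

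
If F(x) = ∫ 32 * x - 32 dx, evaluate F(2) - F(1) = 16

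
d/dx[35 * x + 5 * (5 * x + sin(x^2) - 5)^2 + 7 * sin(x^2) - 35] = 100*x^2*cos(x^2) + 10*x*sin(2*x^2) - 86*x*cos(x^2) + 250*x + 50*sin(x^2) - 215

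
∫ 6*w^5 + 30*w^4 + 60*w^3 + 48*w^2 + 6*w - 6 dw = w^6 + 6*w^5 + 15*w^4 + 16*w^3 + 3*w^2 - 6*w + C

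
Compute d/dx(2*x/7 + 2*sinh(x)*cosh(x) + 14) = 2*cosh(2*x) + 2/7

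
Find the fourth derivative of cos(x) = cos(x)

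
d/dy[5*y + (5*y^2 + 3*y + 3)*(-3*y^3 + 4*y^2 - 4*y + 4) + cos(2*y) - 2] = -75*y^4 + 44*y^3 - 51*y^2 + 40*y - 2*sin(2*y) + 5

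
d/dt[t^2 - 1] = 2*t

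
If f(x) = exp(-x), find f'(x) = -exp(-x)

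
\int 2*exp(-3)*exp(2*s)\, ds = exp(2*s - 3) + C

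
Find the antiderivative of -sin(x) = cos(x) + C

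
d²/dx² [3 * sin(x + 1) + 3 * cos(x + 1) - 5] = -3*sqrt(2)*sin(x + pi/4 + 1)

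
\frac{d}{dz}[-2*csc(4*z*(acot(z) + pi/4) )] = 4*(4*z^2*acot(z) + pi*z^2 - 4*z + 4*acot(z) + pi)*cos(z*(4*acot(z) + pi))/((1 - cos(2*z*(4*acot(z) + pi)))*(z^2 + 1))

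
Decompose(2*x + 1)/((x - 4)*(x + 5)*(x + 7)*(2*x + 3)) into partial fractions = 16/(847*(2*x + 3)) + 13/(242*(x + 7)) - 1/(14*(x + 5)) + 1/(121*(x - 4))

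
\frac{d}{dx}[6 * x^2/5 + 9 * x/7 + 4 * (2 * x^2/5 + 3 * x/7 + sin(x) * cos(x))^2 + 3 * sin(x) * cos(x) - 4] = 64*x^3/25 - 32*x^2*sin(x)^2/5 + 256*x^2/35 - 48*x*sin(x)^2/7 + 32*x*sin(x)*cos(x)/5 + 1788*x/245 - 16*sin(x)^3*cos(x) - 6*sin(x)^2 + 80*sin(x)*cos(x)/7 + 30/7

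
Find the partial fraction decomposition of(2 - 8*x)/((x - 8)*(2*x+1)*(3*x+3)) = -8/(17*(2*x + 1)) + 10/(27*(x + 1)) - 62/(459*(x - 8))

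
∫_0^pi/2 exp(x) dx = -1 + exp(pi/2)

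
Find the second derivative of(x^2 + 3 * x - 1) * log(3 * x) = (2*x^2*log(x) + 2*x^2*log(3) + 3*x^2 + 3*x + 1)/x^2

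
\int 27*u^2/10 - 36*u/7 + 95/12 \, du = 9*u^3/10 - 18*u^2/7 + 95*u/12 + C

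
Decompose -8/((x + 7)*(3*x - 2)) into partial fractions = -24/(23*(3*x - 2)) + 8/(23*(x + 7))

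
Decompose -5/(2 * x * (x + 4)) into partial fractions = 5/(8*(x + 4)) - 5/(8*x)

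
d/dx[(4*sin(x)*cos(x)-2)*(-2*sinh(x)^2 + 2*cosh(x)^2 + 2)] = 16*cos(2*x)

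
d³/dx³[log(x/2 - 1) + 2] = 2/(x^3 - 6*x^2 + 12*x - 8)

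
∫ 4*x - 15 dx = 2*x^2 - 15*x + C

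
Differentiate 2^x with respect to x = 2^x*log(2)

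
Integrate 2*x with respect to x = x^2 + C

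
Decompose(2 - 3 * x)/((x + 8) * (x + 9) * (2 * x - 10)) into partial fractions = 29/(28*(x + 9)) - 1/(x + 8) - 1/(28*(x - 5))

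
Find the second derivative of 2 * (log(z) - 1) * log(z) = (6 - 4*log(z))/z^2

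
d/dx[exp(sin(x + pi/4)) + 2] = exp(sin(x + pi/4))*cos(x + pi/4)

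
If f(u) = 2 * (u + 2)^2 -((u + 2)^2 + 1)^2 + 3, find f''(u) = -12*u^2 - 48*u - 48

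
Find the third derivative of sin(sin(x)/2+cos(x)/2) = (2*sqrt(2)*sin(x)*cos(x)*cos(sqrt(2)*sin(x + pi/4)/2) + 12*sin(sqrt(2)*sin(x + pi/4)/2)*sin(x + pi/4) - 5*sqrt(2)*cos(sqrt(2)*sin(x + pi/4)/2))*cos(x + pi/4)/8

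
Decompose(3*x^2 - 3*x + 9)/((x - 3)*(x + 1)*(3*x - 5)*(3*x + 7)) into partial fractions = -97/(256*(3*x + 7)) - 37/(128*(3*x - 5)) + 15/(128*(x + 1)) + 27/(256*(x - 3))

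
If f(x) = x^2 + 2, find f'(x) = 2*x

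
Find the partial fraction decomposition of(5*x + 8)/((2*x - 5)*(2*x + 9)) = 29/(28*(2*x + 9)) + 41/(28*(2*x - 5))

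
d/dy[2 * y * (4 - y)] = 8 - 4*y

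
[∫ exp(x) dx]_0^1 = -1 + E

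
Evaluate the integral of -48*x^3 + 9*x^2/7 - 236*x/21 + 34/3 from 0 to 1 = -41/7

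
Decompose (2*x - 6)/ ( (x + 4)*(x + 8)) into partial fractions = 11/(2*(x + 8)) - 7/(2*(x + 4))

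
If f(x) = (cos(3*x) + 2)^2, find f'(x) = -6*(cos(3*x) + 2)*sin(3*x)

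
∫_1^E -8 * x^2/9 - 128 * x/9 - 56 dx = -(2*E/3 + 5)^3 - (2*E/3 + 5)^2 + 2*E/3 + 5762/27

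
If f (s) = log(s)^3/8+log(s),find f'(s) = (3*log(s)^2 + 8)/(8*s)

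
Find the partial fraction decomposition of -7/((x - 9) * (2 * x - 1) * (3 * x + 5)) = -63/(416*(3*x + 5)) + 28/(221*(2*x - 1)) - 7/(544*(x - 9))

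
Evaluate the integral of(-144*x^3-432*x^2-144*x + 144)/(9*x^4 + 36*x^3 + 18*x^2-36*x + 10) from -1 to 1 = 0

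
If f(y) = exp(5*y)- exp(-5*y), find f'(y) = (5*exp(10*y) + 5)*exp(-5*y)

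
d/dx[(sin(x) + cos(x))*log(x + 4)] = sqrt(2)*(x*log(x + 4)*cos(x + pi/4) + 4*log(x + 4)*cos(x + pi/4) + sin(x + pi/4))/(x + 4)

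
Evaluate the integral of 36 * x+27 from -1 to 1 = 54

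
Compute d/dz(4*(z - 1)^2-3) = 8*z - 8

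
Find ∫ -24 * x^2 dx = -8*x^3 + C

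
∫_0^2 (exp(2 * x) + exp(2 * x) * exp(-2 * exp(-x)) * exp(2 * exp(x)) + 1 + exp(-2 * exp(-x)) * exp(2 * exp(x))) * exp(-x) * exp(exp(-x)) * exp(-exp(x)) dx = -exp(-exp(2) + exp(-2)) + exp(-exp(-2) + exp(2))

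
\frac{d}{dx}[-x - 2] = -1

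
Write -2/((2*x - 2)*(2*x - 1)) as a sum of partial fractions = 2/(2*x - 1) - 1/(x - 1)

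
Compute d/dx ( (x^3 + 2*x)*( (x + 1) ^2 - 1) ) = 5*x^4 + 8*x^3 + 6*x^2 + 8*x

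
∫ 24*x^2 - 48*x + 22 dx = 8*x^3 - 24*x^2 + 22*x + C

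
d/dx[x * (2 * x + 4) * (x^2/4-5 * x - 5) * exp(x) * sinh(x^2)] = -(-x^5*cosh(x^2) - x^4*sinh(x^2)/2 + 18*x^4*cosh(x^2) + 7*x^3*sinh(x^2) + 60*x^3*cosh(x^2) + 57*x^2*sinh(x^2) + 40*x^2*cosh(x^2) + 80*x*sinh(x^2) + 20*sinh(x^2))*exp(x)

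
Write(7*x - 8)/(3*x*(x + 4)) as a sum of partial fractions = 3/(x + 4) - 2/(3*x)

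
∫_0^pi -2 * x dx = -pi^2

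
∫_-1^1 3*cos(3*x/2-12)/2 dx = sin(27/2) - sin(21/2)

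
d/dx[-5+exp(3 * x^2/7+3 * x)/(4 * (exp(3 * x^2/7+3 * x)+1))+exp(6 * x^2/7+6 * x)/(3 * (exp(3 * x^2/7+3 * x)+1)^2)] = (6*x*exp(3*x^2/7 + 3*x) + 22*x*exp(6*x^2/7 + 6*x) + 21*exp(3*x^2/7 + 3*x) + 77*exp(6*x^2/7 + 6*x))/(28*exp(9*x)*exp(9*x^2/7) + 84*exp(6*x)*exp(6*x^2/7) + 84*exp(3*x)*exp(3*x^2/7) + 28)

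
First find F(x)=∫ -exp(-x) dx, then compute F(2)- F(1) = -exp(-1) + exp(-2)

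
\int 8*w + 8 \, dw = 4*w^2 + 8*w + C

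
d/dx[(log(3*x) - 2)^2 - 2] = (2*log(x) - 4 + 2*log(3))/x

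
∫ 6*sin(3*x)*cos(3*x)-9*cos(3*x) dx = (sin(3*x) - 3)*sin(3*x) + C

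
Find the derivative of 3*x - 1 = 3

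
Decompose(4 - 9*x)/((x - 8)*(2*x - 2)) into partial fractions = 5/(14*(x - 1)) - 34/(7*(x - 8))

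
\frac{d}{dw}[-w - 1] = -1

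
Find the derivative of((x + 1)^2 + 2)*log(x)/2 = (2*x^2*log(x) + x^2 + 2*x*log(x) + 2*x + 3)/(2*x)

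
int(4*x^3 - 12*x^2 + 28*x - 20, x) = x^4 - 4*x^3 + 14*x^2 - 20*x + C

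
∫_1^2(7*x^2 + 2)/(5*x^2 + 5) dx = -pi/4 + acot(2) + 7/5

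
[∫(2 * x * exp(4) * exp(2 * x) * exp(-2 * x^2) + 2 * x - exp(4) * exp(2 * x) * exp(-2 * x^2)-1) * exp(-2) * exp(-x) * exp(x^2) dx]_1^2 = -exp(-2) + exp(2)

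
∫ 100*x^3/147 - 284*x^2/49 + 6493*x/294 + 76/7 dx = 25*x^4/147 - 284*x^3/147 + 6493*x^2/588 + 76*x/7 + C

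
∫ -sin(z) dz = cos(z) + C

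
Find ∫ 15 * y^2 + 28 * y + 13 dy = 5*y^3 + 14*y^2 + 13*y + C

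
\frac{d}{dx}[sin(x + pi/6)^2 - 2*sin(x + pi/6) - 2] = sin(2*x + pi/3) - 2*cos(x + pi/6)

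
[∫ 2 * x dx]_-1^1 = 0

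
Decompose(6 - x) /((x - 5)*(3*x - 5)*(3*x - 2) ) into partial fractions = 16/(39*(3*x - 2)) - 13/(30*(3*x - 5)) + 1/(130*(x - 5))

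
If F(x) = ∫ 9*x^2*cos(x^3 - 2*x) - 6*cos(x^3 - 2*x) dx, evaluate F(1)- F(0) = -3*sin(1)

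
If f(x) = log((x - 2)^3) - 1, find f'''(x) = 6/(x^3 - 6*x^2 + 12*x - 8)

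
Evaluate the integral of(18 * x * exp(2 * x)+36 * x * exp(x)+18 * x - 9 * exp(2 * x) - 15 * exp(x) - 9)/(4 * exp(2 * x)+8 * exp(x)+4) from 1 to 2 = -3*E/(4*(1 + E)) + 3*exp(2)/(4*(1 + exp(2))) + 9/2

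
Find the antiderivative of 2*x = x^2 + C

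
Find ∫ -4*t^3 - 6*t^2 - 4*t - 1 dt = -t^4 - 2*t^3 - 2*t^2 - t + C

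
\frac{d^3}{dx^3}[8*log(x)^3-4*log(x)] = (48*log(x)^2 - 144*log(x) + 40)/x^3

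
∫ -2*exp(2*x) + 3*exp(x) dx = -(exp(x) - 1)^2 + exp(x) + C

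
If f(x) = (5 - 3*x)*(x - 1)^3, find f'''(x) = 84 - 72*x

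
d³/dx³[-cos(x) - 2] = -sin(x)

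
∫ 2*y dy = y^2 + C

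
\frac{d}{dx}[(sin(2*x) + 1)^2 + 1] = 2*sin(4*x) + 4*cos(2*x)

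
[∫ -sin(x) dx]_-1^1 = 0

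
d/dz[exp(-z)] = -exp(-z)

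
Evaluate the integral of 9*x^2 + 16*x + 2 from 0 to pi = 24 + (-4 + 3*pi)*(2 + (2 + pi)^2)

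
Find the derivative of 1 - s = -1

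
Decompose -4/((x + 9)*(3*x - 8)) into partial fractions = -12/(35*(3*x - 8)) + 4/(35*(x + 9))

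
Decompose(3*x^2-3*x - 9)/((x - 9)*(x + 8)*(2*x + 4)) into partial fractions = 69/(68*(x + 8)) - 3/(44*(x + 2)) + 207/(374*(x - 9))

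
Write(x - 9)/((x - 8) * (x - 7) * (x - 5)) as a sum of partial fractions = -2/(3*(x - 5)) + 1/(x - 7) - 1/(3*(x - 8))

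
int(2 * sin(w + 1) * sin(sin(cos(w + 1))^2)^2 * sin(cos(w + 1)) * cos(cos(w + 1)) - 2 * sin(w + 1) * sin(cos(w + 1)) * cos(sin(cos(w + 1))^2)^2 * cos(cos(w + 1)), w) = -sin(cos(2*cos(w + 1)) - 1)/2 + C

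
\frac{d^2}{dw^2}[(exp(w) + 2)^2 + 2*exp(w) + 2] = 4*exp(2*w) + 6*exp(w)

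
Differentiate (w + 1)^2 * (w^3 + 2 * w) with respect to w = 5*w^4 + 8*w^3 + 9*w^2 + 8*w + 2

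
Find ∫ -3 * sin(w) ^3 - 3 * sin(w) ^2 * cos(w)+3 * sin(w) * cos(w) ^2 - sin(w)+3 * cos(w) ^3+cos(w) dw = sqrt(2)*(5*sin(w + pi/4) - cos(3*w + pi/4))/2 + C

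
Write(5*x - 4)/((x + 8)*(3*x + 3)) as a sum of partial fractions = 44/(21*(x + 8)) - 3/(7*(x + 1))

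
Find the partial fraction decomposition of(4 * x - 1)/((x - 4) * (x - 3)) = -11/(x - 3) + 15/(x - 4)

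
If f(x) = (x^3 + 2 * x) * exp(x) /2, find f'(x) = x^3*exp(x)/2 + 3*x^2*exp(x)/2 + x*exp(x) + exp(x)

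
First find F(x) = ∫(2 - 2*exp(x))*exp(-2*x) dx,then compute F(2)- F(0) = -1 - exp(-4) + 2*exp(-2)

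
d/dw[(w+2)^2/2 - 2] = w + 2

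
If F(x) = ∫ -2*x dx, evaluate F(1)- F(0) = -1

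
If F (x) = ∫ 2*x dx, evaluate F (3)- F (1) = 8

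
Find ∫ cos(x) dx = sin(x) + C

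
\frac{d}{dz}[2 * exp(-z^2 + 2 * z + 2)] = -4*z*exp(-z^2 + 2*z + 2) + 4*exp(-z^2 + 2*z + 2)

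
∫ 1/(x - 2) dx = log(x - 2) + C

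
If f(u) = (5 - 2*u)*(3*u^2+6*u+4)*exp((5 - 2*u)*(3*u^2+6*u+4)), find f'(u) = (108*u^5 - 90*u^4 - 510*u^3 - 180*u^2 + 610*u + 462)*exp(-6*u^3 + 3*u^2 + 22*u + 20)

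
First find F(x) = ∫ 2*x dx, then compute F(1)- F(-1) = 0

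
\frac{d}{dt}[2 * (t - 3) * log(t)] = (2*t*log(t) + 2*t - 6)/t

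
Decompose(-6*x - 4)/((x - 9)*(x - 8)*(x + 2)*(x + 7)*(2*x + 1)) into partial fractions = -16/(12597*(2*x + 1)) + 19/(7800*(x + 7)) - 4/(825*(x + 2)) + 26/(1275*(x - 8)) - 29/(1672*(x - 9))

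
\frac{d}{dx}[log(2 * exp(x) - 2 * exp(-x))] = (exp(2*x) + 1)/(exp(2*x) - 1)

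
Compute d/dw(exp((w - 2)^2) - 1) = 2*w*exp(w^2 - 4*w + 4) - 4*exp(w^2 - 4*w + 4)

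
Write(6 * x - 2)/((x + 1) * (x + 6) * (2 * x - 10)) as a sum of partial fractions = -19/(55*(x + 6)) + 2/(15*(x + 1)) + 7/(33*(x - 5))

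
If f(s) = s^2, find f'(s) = 2*s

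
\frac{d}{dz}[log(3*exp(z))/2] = 1/2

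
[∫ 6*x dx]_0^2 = 12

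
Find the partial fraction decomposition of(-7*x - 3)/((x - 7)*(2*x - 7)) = 55/(7*(2*x - 7)) - 52/(7*(x - 7))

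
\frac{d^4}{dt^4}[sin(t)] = sin(t)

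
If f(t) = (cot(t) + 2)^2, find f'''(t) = -24*cot(t)^5 - 24*cot(t)^4 - 40*cot(t)^3 - 32*cot(t)^2 - 16*cot(t) - 8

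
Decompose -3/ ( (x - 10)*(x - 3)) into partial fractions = 3/(7*(x - 3)) - 3/(7*(x - 10))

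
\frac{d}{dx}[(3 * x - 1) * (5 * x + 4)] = 30*x + 7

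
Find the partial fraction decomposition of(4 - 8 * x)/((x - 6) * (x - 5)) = 36/(x - 5) - 44/(x - 6)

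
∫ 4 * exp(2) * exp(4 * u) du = exp(4*u + 2) + C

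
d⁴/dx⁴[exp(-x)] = exp(-x)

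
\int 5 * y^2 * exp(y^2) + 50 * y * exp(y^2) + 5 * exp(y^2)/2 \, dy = 5*(y + 10)*exp(y^2)/2 + C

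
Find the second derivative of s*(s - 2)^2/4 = 3*s/2 - 2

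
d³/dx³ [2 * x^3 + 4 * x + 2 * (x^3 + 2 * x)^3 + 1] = 1008*x^6 + 2520*x^4 + 1440*x^2 + 108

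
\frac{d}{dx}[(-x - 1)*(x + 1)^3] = -4*x^3 - 12*x^2 - 12*x - 4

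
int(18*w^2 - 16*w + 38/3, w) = 6*w^3 - 8*w^2 + 38*w/3 + C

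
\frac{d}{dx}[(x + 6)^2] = 2*x + 12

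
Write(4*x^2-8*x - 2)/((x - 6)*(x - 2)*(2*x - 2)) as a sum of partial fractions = -3/(5*(x - 1)) + 1/(4*(x - 2)) + 47/(20*(x - 6))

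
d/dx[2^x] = 2^x*log(2)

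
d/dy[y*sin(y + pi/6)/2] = y*cos(y + pi/6)/2 + sin(y + pi/6)/2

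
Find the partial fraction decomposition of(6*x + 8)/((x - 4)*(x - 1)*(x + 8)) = -10/(27*(x + 8)) - 14/(27*(x - 1)) + 8/(9*(x - 4))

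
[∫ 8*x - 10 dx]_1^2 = 2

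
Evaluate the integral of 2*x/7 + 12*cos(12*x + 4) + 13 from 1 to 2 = sin(28) - sin(16) + 94/7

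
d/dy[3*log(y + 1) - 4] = 3/(y + 1)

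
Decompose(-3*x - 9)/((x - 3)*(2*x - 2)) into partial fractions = 3/(x - 1) - 9/(2*(x - 3))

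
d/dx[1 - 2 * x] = -2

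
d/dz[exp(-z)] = -exp(-z)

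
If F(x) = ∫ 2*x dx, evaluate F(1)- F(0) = 1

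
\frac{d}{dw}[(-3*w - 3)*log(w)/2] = (-3*w*log(w) - 3*w - 3)/(2*w)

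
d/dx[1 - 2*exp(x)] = -2*exp(x)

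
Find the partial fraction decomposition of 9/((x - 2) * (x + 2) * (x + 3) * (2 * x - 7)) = 24/(143*(2*x - 7)) - 9/(65*(x + 3)) + 9/(44*(x + 2)) - 3/(20*(x - 2))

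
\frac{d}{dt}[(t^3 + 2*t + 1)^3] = 9*t^8 + 42*t^6 + 18*t^5 + 60*t^4 + 48*t^3 + 33*t^2 + 24*t + 6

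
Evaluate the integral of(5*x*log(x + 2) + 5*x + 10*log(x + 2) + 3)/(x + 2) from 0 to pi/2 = -3*log(2) + (3 + 5*pi/2)*log(pi/2 + 2)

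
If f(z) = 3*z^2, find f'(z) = 6*z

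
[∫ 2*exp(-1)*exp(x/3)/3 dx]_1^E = -2*exp(-2/3) + 2*exp(-1 + E/3)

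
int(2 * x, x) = x^2 + C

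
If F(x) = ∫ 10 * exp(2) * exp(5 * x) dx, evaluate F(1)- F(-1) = -2*exp(-3) + 2*exp(7)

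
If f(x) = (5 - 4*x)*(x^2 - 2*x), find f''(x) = 26 - 24*x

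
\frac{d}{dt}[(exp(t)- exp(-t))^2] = (2*exp(4*t) - 2)*exp(-2*t)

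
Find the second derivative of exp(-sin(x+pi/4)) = (sin(x + pi/4) + cos(x + pi/4)^2)*exp(-sin(x + pi/4))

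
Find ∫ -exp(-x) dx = exp(-x) + C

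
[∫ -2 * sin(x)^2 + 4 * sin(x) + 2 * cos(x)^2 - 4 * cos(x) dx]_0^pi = 8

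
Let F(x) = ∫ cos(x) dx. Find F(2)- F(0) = sin(2)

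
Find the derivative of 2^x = 2^x*log(2)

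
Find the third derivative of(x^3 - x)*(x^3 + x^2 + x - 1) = 120*x^3 + 60*x^2 - 12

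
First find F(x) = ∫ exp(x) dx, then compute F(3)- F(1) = -E + exp(3)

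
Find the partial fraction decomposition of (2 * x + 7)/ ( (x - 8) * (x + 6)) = 5/(14*(x + 6)) + 23/(14*(x - 8))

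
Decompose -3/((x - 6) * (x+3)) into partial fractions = 1/(3*(x + 3)) - 1/(3*(x - 6))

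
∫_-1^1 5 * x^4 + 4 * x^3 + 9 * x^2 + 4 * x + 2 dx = 12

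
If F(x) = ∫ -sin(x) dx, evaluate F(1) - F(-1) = 0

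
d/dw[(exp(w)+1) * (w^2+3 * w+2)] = w^2*exp(w) + 5*w*exp(w) + 2*w + 5*exp(w) + 3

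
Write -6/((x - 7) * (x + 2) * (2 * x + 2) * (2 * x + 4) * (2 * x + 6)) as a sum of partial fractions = -3/(80*(x + 3)) - 1/(108*(x + 2)) - 1/(12*(x + 2)^2) + 3/(64*(x + 1)) - 1/(8640*(x - 7))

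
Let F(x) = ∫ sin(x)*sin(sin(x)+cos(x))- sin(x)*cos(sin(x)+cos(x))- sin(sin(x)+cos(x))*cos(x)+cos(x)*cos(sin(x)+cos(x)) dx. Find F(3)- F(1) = sqrt(2)*(-sin(pi/4 + sqrt(2)*sin(pi/4 + 1)) + sin(sqrt(2)*sin(pi/4 + 3) + pi/4))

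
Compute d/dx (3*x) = 3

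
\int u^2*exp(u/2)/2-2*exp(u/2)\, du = (u - 2)^2*exp(u/2) + C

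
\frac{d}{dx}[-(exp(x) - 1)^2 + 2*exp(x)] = -2*exp(2*x) + 4*exp(x)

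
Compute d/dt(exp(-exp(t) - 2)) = -exp(t - exp(t) - 2)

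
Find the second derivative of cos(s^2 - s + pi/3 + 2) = -4*s^2*cos(s^2 - s + pi/3 + 2) + 4*s*cos(s^2 - s + pi/3 + 2) - 2*sin(s^2 - s + pi/3 + 2) - cos(s^2 - s + pi/3 + 2)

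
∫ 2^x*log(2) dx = 2^x + C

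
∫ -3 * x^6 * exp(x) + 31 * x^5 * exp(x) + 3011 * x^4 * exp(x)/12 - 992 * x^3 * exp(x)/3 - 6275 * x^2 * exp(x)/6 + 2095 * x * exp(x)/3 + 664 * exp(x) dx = -x*(x - 16)*(-12*x^2 + 2*x + (-6*x^2 + x + 21)^2 + 57)*exp(x)/12 + C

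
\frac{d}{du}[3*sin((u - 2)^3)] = 9*(u - 2)^2*cos(u^3 - 6*u^2 + 12*u - 8)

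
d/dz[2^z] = 2^z*log(2)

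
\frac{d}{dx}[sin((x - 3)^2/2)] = (x - 3)*cos(x^2/2 - 3*x + 9/2)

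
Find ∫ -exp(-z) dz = exp(-z) + C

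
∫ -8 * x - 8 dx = -4*x^2 - 8*x + C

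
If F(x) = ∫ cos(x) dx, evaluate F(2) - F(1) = -sin(1) + sin(2)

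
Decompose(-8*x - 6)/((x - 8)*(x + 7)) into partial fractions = -10/(3*(x + 7)) - 14/(3*(x - 8))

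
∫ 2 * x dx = x^2 + C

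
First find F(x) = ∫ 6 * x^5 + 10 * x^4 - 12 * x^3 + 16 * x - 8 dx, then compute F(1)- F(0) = 0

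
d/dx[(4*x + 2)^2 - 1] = 32*x + 16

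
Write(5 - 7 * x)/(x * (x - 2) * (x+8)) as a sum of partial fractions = 61/(80*(x + 8)) - 9/(20*(x - 2)) - 5/(16*x)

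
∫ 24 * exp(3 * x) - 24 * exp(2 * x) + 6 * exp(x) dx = (2*exp(x) - 1)^3 + C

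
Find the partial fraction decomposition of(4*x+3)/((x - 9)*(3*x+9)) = 1/(4*(x + 3)) + 13/(12*(x - 9))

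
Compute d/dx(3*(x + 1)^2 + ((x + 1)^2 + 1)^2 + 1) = 4*x^3 + 12*x^2 + 22*x + 14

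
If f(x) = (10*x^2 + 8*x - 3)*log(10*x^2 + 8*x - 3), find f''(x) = (200*x^2*log(10*x^2 + 8*x - 3) + 600*x^2 + 160*x*log(10*x^2 + 8*x - 3) + 480*x - 60*log(10*x^2 + 8*x - 3) + 4)/(10*x^2 + 8*x - 3)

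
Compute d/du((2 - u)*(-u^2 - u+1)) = 3*u^2 - 2*u - 3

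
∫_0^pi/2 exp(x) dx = -1 + exp(pi/2)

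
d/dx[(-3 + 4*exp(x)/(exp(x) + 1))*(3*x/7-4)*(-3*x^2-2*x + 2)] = (-36*x^3*exp(x) - 27*x^2*exp(2*x) + 366*x^2*exp(x) + 81*x^2 + 156*x*exp(2*x) - 64*x*exp(x) - 468*x + 62*exp(2*x) - 348*exp(x) - 186)/(7*exp(2*x) + 14*exp(x) + 7)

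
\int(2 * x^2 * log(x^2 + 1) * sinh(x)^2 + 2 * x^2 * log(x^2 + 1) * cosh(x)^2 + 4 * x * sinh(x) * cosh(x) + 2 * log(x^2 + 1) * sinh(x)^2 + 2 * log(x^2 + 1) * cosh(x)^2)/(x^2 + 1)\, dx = log(x^2 + 1)*sinh(2*x) + C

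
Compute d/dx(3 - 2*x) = -2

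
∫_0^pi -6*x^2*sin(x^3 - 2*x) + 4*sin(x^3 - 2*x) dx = -2 + 2*cos(pi^3)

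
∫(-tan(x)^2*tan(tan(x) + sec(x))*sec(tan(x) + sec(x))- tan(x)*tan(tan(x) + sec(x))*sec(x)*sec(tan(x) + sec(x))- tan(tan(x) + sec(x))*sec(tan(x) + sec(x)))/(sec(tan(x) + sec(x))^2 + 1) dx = acot(sec(tan(x) + sec(x))) + C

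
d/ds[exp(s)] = exp(s)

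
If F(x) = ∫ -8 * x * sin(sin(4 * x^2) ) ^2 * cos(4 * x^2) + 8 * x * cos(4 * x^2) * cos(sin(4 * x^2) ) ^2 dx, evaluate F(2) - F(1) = sin(2*sin(16))/2 - sin(2*sin(4))/2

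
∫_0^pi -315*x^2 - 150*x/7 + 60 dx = -105*pi^3 - 75*pi^2/7 + 60*pi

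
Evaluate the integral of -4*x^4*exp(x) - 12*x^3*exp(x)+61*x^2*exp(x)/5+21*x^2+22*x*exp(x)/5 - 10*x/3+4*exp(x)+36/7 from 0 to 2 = 1252/21 - 116*exp(2)/5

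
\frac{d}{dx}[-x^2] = -2*x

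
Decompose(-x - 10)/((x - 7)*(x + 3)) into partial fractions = 7/(10*(x + 3)) - 17/(10*(x - 7))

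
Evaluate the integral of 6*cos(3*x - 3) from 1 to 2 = 2*sin(3)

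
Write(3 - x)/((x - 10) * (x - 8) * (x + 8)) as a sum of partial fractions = 11/(288*(x + 8)) + 5/(32*(x - 8)) - 7/(36*(x - 10))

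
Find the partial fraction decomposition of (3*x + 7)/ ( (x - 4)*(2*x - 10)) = -19/(2*(x - 4)) + 11/(x - 5)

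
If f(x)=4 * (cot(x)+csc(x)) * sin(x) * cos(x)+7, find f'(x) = -4*(2*cos(x) + 1)*sin(x)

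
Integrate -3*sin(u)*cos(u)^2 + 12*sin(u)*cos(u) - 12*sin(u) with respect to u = (cos(u) - 2)^3 + C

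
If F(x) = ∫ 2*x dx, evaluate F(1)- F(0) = 1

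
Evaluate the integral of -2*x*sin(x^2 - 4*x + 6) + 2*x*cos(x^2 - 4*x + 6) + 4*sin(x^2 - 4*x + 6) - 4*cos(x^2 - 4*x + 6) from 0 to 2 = -cos(6) + cos(2) - sin(6) + sin(2)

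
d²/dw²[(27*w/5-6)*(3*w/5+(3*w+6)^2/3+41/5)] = 486*w/5 + 2502/25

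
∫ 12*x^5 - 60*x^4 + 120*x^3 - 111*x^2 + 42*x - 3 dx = 2*x^6 - 12*x^5 + 30*x^4 - 37*x^3 + 21*x^2 - 3*x + C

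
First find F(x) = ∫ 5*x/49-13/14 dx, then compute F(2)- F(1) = -38/49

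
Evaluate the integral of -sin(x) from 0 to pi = -2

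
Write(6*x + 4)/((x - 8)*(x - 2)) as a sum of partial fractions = -8/(3*(x - 2)) + 26/(3*(x - 8))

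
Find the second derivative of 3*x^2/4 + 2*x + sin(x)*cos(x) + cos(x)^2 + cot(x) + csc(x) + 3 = -4*sqrt(2)*sin(x)*cos(x + pi/4) - 1/2 - 1/sin(x) + 2*cos(x)/sin(x)^3 + 2/sin(x)^3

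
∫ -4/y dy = -4*log(y) + C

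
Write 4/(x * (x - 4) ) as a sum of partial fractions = 1/(x - 4) - 1/x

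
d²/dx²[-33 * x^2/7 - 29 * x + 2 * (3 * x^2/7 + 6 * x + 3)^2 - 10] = 216*x^2/49 + 432*x/7 + 1014/7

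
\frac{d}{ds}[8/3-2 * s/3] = -2/3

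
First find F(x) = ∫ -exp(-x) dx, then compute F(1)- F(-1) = -E + exp(-1)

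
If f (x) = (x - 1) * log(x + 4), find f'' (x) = (x + 9)/(x^2 + 8*x + 16)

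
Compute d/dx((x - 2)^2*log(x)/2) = (2*x^2*log(x) + x^2 - 4*x*log(x) - 4*x + 4)/(2*x)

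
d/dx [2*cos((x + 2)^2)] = -4*(x + 2)*sin(x^2 + 4*x + 4)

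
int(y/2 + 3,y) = y^2/4 + 3*y + C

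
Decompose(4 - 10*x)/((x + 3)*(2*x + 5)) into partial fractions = 58/(2*x + 5) - 34/(x + 3)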